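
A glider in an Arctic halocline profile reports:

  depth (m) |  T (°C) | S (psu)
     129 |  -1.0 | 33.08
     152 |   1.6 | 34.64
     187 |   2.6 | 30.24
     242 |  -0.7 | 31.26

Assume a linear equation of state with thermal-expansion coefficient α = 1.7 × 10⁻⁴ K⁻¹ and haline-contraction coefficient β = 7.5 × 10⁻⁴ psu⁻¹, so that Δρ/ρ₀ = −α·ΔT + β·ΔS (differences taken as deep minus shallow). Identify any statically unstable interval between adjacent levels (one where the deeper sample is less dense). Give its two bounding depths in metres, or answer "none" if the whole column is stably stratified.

Evaluate Δρ/ρ₀ = −αΔT + βΔS across each adjacent pair:
  129–152 m: −αΔT+βΔS = −(1.7 × 10⁻⁴)(+2.6)+(7.5 × 10⁻⁴)(+1.56) = 7.3 × 10⁻⁴ → stable
  152–187 m: −αΔT+βΔS = −(1.7 × 10⁻⁴)(+1.0)+(7.5 × 10⁻⁴)(-4.40) = -3.5 × 10⁻³ → UNSTABLE
  187–242 m: −αΔT+βΔS = −(1.7 × 10⁻⁴)(-3.3)+(7.5 × 10⁻⁴)(+1.02) = 1.3 × 10⁻³ → stable
The 152–187 m interval has Δρ < 0: lighter water underlies denser water.

152–187 m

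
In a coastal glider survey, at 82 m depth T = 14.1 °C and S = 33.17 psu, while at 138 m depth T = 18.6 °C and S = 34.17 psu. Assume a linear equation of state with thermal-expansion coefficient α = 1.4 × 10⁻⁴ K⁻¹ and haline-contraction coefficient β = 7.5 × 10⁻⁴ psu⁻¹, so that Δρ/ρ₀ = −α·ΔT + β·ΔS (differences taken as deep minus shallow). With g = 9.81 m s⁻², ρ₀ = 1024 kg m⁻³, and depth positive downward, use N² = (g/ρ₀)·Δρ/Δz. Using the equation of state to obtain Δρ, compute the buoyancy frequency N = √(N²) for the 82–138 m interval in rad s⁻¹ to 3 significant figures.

4.58 × 10⁻³ rad s⁻¹

ΔT = +4.5 K, ΔS = +1.00 psu (deep − shallow).
Δρ/ρ₀ = −αΔT + βΔS = -6.30 × 10⁻⁴ + 7.50 × 10⁻⁴ = 1.20 × 10⁻⁴, so Δρ ≈ 0.1229 kg m⁻³.
N² = (g/ρ₀)·Δρ/Δz = g·(Δρ/ρ₀)/Δz = 9.81 × 1.20 × 10⁻⁴ / 56 = 2.1021 × 10⁻⁵ s⁻².
N = √(2.1021 × 10⁻⁵) = 4.5849 × 10⁻³ rad s⁻¹ ≈ 4.58 × 10⁻³ rad s⁻¹.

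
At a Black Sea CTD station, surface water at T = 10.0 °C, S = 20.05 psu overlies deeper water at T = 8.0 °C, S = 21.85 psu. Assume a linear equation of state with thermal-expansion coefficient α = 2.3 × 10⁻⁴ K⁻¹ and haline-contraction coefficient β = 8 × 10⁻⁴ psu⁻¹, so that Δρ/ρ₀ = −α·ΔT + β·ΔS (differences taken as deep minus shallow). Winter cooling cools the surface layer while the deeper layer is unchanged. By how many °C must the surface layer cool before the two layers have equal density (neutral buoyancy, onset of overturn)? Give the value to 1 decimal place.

Neutral buoyancy requires Δρ = 0, i.e. −α(T_deep − T_surf′) + β(S_deep − S_surf) = 0.
T_surf′ = T_deep − (β/α)·ΔS = 8.0 − (8 × 10⁻⁴/2.3 × 10⁻⁴)·(+1.80) = 1.739 °C.
Cooling required: 10.0 − (1.739) = 8.261 °C.

8.3 °C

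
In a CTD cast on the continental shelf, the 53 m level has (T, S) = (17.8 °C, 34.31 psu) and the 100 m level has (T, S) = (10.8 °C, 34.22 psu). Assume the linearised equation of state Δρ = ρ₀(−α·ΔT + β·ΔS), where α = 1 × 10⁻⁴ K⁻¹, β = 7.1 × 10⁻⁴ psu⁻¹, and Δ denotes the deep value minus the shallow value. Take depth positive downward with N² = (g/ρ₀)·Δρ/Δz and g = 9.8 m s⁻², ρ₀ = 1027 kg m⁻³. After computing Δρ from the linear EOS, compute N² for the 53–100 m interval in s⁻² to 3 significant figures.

1.33 × 10⁻⁴ s⁻²

ΔT = -7.0 K, ΔS = -0.09 psu (deep − shallow).
Δρ/ρ₀ = −αΔT + βΔS = 7.00 × 10⁻⁴ − 6.39 × 10⁻⁵ = 6.361 × 10⁻⁴, so Δρ ≈ 0.6533 kg m⁻³.
N² = (g/ρ₀)·Δρ/Δz = g·(Δρ/ρ₀)/Δz = 9.8 × 6.361 × 10⁻⁴ / 47 = 1.3263 × 10⁻⁴ s⁻² ≈ 1.33 × 10⁻⁴ s⁻².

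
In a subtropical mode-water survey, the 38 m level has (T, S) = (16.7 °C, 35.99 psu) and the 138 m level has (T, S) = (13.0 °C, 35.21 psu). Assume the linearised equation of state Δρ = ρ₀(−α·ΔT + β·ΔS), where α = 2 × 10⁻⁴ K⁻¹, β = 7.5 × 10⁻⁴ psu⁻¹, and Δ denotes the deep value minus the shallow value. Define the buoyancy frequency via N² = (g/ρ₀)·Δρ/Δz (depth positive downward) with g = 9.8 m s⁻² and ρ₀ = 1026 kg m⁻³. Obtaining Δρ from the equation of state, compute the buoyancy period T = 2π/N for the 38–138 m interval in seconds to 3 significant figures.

ΔT = -3.7 K, ΔS = -0.78 psu (deep − shallow).
Δρ/ρ₀ = −αΔT + βΔS = 7.40 × 10⁻⁴ − 5.85 × 10⁻⁴ = 1.55 × 10⁻⁴, so Δρ ≈ 0.1590 kg m⁻³.
N² = (g/ρ₀)·Δρ/Δz = g·(Δρ/ρ₀)/Δz = 9.8 × 1.55 × 10⁻⁴ / 100 = 1.5190 × 10⁻⁵ s⁻².
N = √(1.5190 × 10⁻⁵) = 3.8974 × 10⁻³ rad s⁻¹ → T = 2π/N = 1.6121 × 10³ s ≈ 1.61 × 10³ s.

1.61 × 10³ s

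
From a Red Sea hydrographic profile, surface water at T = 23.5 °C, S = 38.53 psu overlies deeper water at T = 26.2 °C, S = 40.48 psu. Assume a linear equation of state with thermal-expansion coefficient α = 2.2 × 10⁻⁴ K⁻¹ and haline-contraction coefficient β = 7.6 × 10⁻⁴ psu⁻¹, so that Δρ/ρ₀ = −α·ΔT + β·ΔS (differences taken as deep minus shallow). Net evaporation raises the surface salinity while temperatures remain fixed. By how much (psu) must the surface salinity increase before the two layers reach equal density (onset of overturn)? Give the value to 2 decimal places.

1.17 psu

Neutral buoyancy requires −α(T_deep − T_surf) + β(S_deep − S_surf′) = 0.
S_surf′ = S_deep − (α/β)·ΔT = 40.48 − (2.2 × 10⁻⁴/7.6 × 10⁻⁴)·(+2.7) = 39.6984 psu.
Increase required: 39.6984 − 38.53 = 1.1684 psu.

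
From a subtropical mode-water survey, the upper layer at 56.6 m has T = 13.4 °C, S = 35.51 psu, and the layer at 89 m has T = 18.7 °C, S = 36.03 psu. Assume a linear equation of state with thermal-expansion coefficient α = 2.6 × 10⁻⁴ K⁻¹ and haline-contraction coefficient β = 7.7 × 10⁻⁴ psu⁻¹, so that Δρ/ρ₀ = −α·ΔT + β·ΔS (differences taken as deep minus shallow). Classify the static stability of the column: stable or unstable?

unstable

ΔT = 18.7 − 13.4 = +5.3 K and ΔS = 36.03 − 35.51 = +0.52 psu (deep − shallow).
−αΔT = -1.378 × 10⁻³; βΔS = 4.004 × 10⁻⁴; sum Δρ/ρ₀ = -9.776 × 10⁻⁴.
Δρ/ρ₀ < 0, so Δρ < 0: deeper water is lighter → statically unstable; the column would overturn.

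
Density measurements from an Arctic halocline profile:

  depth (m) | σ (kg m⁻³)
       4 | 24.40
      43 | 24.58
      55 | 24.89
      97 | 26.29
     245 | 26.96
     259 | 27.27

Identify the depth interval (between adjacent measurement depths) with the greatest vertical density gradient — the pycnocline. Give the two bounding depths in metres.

55–97 m

Compute the density gradient over each adjacent pair:
  4–43 m: Δρ/Δz = 0.18/39 = 4.6 × 10⁻³ kg m⁻⁴
  43–55 m: Δρ/Δz = 0.31/12 = 0.026 kg m⁻⁴
  55–97 m: Δρ/Δz = 1.40/42 = 0.033 kg m⁻⁴
  97–245 m: Δρ/Δz = 0.67/148 = 4.5 × 10⁻³ kg m⁻⁴
  245–259 m: Δρ/Δz = 0.31/14 = 0.022 kg m⁻⁴
The largest gradient is in the 55–97 m interval — the pycnocline.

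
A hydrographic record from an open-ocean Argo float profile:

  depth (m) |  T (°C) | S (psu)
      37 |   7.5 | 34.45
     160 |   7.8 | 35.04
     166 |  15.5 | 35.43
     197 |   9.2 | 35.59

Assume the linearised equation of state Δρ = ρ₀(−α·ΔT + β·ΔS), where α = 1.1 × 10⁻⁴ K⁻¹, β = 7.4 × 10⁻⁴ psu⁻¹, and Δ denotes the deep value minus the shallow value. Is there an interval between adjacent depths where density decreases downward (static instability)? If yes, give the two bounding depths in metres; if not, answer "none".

160–166 m

Evaluate Δρ/ρ₀ = −αΔT + βΔS across each adjacent pair:
  37–160 m: −αΔT+βΔS = −(1.1 × 10⁻⁴)(+0.3)+(7.4 × 10⁻⁴)(+0.59) = 4.0 × 10⁻⁴ → stable
  160–166 m: −αΔT+βΔS = −(1.1 × 10⁻⁴)(+7.7)+(7.4 × 10⁻⁴)(+0.39) = -5.6 × 10⁻⁴ → UNSTABLE
  166–197 m: −αΔT+βΔS = −(1.1 × 10⁻⁴)(-6.3)+(7.4 × 10⁻⁴)(+0.16) = 8.1 × 10⁻⁴ → stable
The 160–166 m interval has Δρ < 0: lighter water underlies denser water.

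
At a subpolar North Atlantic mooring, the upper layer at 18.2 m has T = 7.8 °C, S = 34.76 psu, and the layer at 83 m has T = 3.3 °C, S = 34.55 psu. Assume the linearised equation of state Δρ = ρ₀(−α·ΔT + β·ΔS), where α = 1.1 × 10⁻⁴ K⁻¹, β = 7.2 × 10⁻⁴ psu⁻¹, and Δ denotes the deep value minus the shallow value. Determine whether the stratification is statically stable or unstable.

stable

ΔT = 3.3 − 7.8 = -4.5 K and ΔS = 34.55 − 34.76 = -0.21 psu (deep − shallow).
−αΔT = 4.95 × 10⁻⁴; βΔS = -1.512 × 10⁻⁴; sum Δρ/ρ₀ = 3.438 × 10⁻⁴.
Δρ/ρ₀ > 0, so Δρ > 0: deeper water is denser → statically stable.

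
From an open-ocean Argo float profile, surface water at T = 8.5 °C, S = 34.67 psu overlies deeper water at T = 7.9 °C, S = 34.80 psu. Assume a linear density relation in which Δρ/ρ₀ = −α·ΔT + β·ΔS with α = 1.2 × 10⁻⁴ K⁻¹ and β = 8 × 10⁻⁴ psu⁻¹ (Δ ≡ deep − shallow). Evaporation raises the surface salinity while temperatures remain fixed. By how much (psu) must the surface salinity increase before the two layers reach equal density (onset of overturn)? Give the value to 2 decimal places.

0.22 psu

Neutral buoyancy requires −α(T_deep − T_surf) + β(S_deep − S_surf′) = 0.
S_surf′ = S_deep − (α/β)·ΔT = 34.80 − (1.2 × 10⁻⁴/8 × 10⁻⁴)·(-0.6) = 34.8900 psu.
Increase required: 34.8900 − 34.67 = 0.2200 psu.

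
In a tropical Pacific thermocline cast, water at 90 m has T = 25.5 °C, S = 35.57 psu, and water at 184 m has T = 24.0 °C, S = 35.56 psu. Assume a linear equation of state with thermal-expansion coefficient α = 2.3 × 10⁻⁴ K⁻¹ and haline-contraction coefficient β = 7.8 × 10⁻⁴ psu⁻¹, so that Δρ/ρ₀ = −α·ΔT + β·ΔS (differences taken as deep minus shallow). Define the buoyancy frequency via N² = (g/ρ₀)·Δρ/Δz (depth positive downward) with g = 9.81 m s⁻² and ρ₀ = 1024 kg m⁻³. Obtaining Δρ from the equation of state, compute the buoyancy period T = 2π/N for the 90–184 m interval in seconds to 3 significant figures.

1.06 × 10³ s

ΔT = -1.5 K, ΔS = -0.01 psu (deep − shallow).
Δρ/ρ₀ = −αΔT + βΔS = 3.45 × 10⁻⁴ − 7.80 × 10⁻⁶ = 3.372 × 10⁻⁴, so Δρ ≈ 0.3453 kg m⁻³.
N² = (g/ρ₀)·Δρ/Δz = g·(Δρ/ρ₀)/Δz = 9.81 × 3.372 × 10⁻⁴ / 94 = 3.5191 × 10⁻⁵ s⁻².
N = √(3.5191 × 10⁻⁵) = 5.9322 × 10⁻³ rad s⁻¹ → T = 2π/N = 1.0592 × 10³ s ≈ 1.06 × 10³ s.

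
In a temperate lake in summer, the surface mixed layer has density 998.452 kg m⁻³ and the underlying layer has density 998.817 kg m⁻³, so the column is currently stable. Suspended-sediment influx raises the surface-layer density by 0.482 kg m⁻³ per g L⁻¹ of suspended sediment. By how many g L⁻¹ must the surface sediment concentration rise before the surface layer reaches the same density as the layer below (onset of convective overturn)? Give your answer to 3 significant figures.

0.757 g L⁻¹

Density deficit of the surface layer: 998.817 − 998.452 = 0.365 kg m⁻³.
Required change = 0.365 / 0.482 = 0.757 g L⁻¹.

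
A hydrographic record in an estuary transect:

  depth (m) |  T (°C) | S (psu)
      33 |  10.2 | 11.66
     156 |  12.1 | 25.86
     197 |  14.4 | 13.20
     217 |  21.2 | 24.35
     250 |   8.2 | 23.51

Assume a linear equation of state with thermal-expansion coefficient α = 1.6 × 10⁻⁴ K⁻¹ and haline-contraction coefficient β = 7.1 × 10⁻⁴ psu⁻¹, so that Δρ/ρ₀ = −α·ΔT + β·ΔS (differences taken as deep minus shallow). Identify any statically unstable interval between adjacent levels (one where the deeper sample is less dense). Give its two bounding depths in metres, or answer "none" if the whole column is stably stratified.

Evaluate Δρ/ρ₀ = −αΔT + βΔS across each adjacent pair:
  33–156 m: −αΔT+βΔS = −(1.6 × 10⁻⁴)(+1.9)+(7.1 × 10⁻⁴)(+14.20) = 9.8 × 10⁻³ → stable
  156–197 m: −αΔT+βΔS = −(1.6 × 10⁻⁴)(+2.3)+(7.1 × 10⁻⁴)(-12.66) = -9.4 × 10⁻³ → UNSTABLE
  197–217 m: −αΔT+βΔS = −(1.6 × 10⁻⁴)(+6.8)+(7.1 × 10⁻⁴)(+11.15) = 6.8 × 10⁻³ → stable
  217–250 m: −αΔT+βΔS = −(1.6 × 10⁻⁴)(-13.0)+(7.1 × 10⁻⁴)(-0.84) = 1.5 × 10⁻³ → stable
The 156–197 m interval has Δρ < 0: lighter water underlies denser water.

156–197 m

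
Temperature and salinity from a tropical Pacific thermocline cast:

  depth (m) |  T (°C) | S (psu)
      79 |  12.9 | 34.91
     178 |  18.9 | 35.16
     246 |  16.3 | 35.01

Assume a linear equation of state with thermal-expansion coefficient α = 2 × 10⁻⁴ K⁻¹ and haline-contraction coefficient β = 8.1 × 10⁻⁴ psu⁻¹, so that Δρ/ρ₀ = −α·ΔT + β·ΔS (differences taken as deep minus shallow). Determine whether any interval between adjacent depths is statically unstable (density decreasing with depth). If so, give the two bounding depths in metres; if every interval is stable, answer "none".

Evaluate Δρ/ρ₀ = −αΔT + βΔS across each adjacent pair:
  79–178 m: −αΔT+βΔS = −(2 × 10⁻⁴)(+6.0)+(8.1 × 10⁻⁴)(+0.25) = -1.0 × 10⁻³ → UNSTABLE
  178–246 m: −αΔT+βΔS = −(2 × 10⁻⁴)(-2.6)+(8.1 × 10⁻⁴)(-0.15) = 4.0 × 10⁻⁴ → stable
The 79–178 m interval has Δρ < 0: lighter water underlies denser water.

79–178 m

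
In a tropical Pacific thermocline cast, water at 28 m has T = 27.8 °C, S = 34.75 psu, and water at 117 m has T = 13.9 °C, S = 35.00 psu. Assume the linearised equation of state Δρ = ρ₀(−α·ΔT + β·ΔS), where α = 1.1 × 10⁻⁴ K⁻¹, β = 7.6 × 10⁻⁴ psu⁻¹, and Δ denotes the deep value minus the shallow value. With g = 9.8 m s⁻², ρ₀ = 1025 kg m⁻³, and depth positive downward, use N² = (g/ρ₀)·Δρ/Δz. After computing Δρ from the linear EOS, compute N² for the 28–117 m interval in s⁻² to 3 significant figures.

1.89 × 10⁻⁴ s⁻²

ΔT = -13.9 K, ΔS = +0.25 psu (deep − shallow).
Δρ/ρ₀ = −αΔT + βΔS = 1.529 × 10⁻³ + 1.90 × 10⁻⁴ = 1.719 × 10⁻³, so Δρ ≈ 1.762 kg m⁻³.
N² = (g/ρ₀)·Δρ/Δz = g·(Δρ/ρ₀)/Δz = 9.8 × 1.719 × 10⁻³ / 89 = 1.8928 × 10⁻⁴ s⁻² ≈ 1.89 × 10⁻⁴ s⁻².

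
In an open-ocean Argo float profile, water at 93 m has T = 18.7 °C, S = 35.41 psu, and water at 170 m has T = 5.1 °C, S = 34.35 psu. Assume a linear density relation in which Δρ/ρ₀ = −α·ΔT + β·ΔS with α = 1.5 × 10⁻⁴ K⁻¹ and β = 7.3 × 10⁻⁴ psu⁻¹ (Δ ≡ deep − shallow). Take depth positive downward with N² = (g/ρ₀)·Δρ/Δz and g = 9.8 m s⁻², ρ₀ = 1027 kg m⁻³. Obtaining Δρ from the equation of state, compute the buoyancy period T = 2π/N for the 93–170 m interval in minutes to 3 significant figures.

8.25 min

ΔT = -13.6 K, ΔS = -1.06 psu (deep − shallow).
Δρ/ρ₀ = −αΔT + βΔS = 2.04 × 10⁻³ − 7.738 × 10⁻⁴ = 1.2662 × 10⁻³, so Δρ ≈ 1.300 kg m⁻³.
N² = (g/ρ₀)·Δρ/Δz = g·(Δρ/ρ₀)/Δz = 9.8 × 1.2662 × 10⁻³ / 77 = 1.6115 × 10⁻⁴ s⁻².
N = √(1.6115 × 10⁻⁴) = 0.012694 rad s⁻¹ → T = 2π/N = 494.97 s = 8.2495 min ≈ 8.25 min.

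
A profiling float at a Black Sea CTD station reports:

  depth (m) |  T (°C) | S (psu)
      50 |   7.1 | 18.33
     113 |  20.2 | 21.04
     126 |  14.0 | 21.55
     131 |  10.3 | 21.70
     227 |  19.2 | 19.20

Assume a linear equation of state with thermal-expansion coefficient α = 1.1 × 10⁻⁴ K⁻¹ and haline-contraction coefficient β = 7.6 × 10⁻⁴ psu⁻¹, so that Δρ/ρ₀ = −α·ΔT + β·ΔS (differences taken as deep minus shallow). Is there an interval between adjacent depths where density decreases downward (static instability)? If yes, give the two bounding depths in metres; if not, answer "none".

131–227 m

Evaluate Δρ/ρ₀ = −αΔT + βΔS across each adjacent pair:
  50–113 m: −αΔT+βΔS = −(1.1 × 10⁻⁴)(+13.1)+(7.6 × 10⁻⁴)(+2.71) = 6.2 × 10⁻⁴ → stable
  113–126 m: −αΔT+βΔS = −(1.1 × 10⁻⁴)(-6.2)+(7.6 × 10⁻⁴)(+0.51) = 1.1 × 10⁻³ → stable
  126–131 m: −αΔT+βΔS = −(1.1 × 10⁻⁴)(-3.7)+(7.6 × 10⁻⁴)(+0.15) = 5.2 × 10⁻⁴ → stable
  131–227 m: −αΔT+βΔS = −(1.1 × 10⁻⁴)(+8.9)+(7.6 × 10⁻⁴)(-2.50) = -2.9 × 10⁻³ → UNSTABLE
The 131–227 m interval has Δρ < 0: lighter water underlies denser water.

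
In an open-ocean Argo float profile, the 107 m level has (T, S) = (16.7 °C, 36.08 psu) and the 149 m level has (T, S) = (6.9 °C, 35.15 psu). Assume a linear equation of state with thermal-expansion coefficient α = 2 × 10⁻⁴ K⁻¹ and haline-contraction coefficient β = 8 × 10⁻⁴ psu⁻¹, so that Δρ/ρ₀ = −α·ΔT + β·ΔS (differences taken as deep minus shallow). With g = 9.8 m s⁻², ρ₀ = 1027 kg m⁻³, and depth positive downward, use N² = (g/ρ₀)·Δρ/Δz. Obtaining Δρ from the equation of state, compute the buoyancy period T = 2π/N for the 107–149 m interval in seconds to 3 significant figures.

373 s

ΔT = -9.8 K, ΔS = -0.93 psu (deep − shallow).
Δρ/ρ₀ = −αΔT + βΔS = 1.96 × 10⁻³ − 7.44 × 10⁻⁴ = 1.216 × 10⁻³, so Δρ ≈ 1.249 kg m⁻³.
N² = (g/ρ₀)·Δρ/Δz = g·(Δρ/ρ₀)/Δz = 9.8 × 1.216 × 10⁻³ / 42 = 2.8373 × 10⁻⁴ s⁻².
N = √(2.8373 × 10⁻⁴) = 0.016844 rad s⁻¹ → T = 2π/N = 373.02 s ≈ 373 s.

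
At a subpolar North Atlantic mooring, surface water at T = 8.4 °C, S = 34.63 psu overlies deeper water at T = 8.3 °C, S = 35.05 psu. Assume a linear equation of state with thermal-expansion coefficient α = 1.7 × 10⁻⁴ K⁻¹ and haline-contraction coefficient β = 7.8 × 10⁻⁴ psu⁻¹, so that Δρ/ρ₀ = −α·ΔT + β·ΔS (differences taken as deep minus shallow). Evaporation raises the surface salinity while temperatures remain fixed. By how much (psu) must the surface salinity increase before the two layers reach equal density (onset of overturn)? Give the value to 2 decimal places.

0.44 psu

Neutral buoyancy requires −α(T_deep − T_surf) + β(S_deep − S_surf′) = 0.
S_surf′ = S_deep − (α/β)·ΔT = 35.05 − (1.7 × 10⁻⁴/7.8 × 10⁻⁴)·(-0.1) = 35.0718 psu.
Increase required: 35.0718 − 34.63 = 0.4418 psu.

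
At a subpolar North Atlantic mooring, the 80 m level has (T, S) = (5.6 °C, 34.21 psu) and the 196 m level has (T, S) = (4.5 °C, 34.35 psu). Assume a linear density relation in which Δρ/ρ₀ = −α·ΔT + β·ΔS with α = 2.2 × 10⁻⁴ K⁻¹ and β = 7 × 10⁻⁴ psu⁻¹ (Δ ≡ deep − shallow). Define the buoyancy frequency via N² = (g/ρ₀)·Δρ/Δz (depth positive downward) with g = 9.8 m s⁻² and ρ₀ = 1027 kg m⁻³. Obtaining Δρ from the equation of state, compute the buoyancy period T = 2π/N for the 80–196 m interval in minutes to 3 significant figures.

19.5 min

ΔT = -1.1 K, ΔS = +0.14 psu (deep − shallow).
Δρ/ρ₀ = −αΔT + βΔS = 2.42 × 10⁻⁴ + 9.80 × 10⁻⁵ = 3.40 × 10⁻⁴, so Δρ ≈ 0.3492 kg m⁻³.
N² = (g/ρ₀)·Δρ/Δz = g·(Δρ/ρ₀)/Δz = 9.8 × 3.40 × 10⁻⁴ / 116 = 2.8724 × 10⁻⁵ s⁻².
N = √(2.8724 × 10⁻⁵) = 5.3595 × 10⁻³ rad s⁻¹ → T = 2π/N = 1.1723 × 10³ s = 19.538 min ≈ 19.5 min.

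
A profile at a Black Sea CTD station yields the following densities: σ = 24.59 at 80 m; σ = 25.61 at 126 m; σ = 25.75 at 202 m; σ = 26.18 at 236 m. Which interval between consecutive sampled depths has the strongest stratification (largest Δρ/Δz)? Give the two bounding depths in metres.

80–126 m

Compute the density gradient over each adjacent pair:
  80–126 m: Δρ/Δz = 1.02/46 = 0.022 kg m⁻⁴
  126–202 m: Δρ/Δz = 0.14/76 = 1.8 × 10⁻³ kg m⁻⁴
  202–236 m: Δρ/Δz = 0.43/34 = 0.013 kg m⁻⁴
The largest gradient is in the 80–126 m interval — the pycnocline.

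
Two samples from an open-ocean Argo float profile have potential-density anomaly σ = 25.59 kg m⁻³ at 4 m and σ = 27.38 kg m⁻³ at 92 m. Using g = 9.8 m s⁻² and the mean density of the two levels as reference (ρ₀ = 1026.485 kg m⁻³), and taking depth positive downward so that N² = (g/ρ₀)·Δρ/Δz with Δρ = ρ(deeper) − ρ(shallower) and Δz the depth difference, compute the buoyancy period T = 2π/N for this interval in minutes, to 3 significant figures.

Δρ = 1027.38 − 1025.59 = 1.79 kg m⁻³ over Δz = 92 − 4 = 88 m.
N² = (9.8/1026.485) × (1.79/88) = 1.9420 × 10⁻⁴ s⁻².
N = √(1.9420 × 10⁻⁴) = 0.013936 rad s⁻¹, so T = 2π/N = 450.86 s = 7.5143 min ≈ 7.51 min.
A positive N² confirms static stability across the interval.

7.51 min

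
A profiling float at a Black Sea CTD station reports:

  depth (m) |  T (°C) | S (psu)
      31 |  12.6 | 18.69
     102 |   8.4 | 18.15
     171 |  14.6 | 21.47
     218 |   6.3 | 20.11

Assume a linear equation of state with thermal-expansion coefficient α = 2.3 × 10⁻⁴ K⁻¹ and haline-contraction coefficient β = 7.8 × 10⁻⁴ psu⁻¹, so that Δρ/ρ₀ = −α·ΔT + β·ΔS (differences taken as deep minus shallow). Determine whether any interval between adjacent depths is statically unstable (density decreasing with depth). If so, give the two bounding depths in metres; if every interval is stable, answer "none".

none

Evaluate Δρ/ρ₀ = −αΔT + βΔS across each adjacent pair:
  31–102 m: −αΔT+βΔS = −(2.3 × 10⁻⁴)(-4.2)+(7.8 × 10⁻⁴)(-0.54) = 5.4 × 10⁻⁴ → stable
  102–171 m: −αΔT+βΔS = −(2.3 × 10⁻⁴)(+6.2)+(7.8 × 10⁻⁴)(+3.32) = 1.2 × 10⁻³ → stable
  171–218 m: −αΔT+βΔS = −(2.3 × 10⁻⁴)(-8.3)+(7.8 × 10⁻⁴)(-1.36) = 8.5 × 10⁻⁴ → stable
Every interval has Δρ > 0: the column is stably stratified throughout.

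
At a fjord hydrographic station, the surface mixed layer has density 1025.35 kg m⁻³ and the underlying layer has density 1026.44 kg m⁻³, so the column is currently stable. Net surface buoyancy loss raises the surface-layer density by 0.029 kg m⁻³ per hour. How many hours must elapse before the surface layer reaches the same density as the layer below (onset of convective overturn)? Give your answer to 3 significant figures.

37.6 hours

Density deficit of the surface layer: 1026.44 − 1025.35 = 1.09 kg m⁻³.
Required change = 1.09 / 0.029 = 37.6 hours.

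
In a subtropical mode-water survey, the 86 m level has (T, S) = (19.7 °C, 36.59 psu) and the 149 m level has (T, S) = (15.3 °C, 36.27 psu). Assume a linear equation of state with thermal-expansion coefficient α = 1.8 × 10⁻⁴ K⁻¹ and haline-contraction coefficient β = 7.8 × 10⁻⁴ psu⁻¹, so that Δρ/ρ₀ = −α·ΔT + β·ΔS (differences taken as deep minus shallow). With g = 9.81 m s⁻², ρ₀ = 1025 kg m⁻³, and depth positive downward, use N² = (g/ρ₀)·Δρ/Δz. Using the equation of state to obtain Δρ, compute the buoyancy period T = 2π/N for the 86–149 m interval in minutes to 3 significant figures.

11.4 min

ΔT = -4.4 K, ΔS = -0.32 psu (deep − shallow).
Δρ/ρ₀ = −αΔT + βΔS = 7.92 × 10⁻⁴ − 2.496 × 10⁻⁴ = 5.424 × 10⁻⁴, so Δρ ≈ 0.5560 kg m⁻³.
N² = (g/ρ₀)·Δρ/Δz = g·(Δρ/ρ₀)/Δz = 9.81 × 5.424 × 10⁻⁴ / 63 = 8.4459 × 10⁻⁵ s⁻².
N = √(8.4459 × 10⁻⁵) = 9.1902 × 10⁻³ rad s⁻¹ → T = 2π/N = 683.68 s = 11.395 min ≈ 11.4 min.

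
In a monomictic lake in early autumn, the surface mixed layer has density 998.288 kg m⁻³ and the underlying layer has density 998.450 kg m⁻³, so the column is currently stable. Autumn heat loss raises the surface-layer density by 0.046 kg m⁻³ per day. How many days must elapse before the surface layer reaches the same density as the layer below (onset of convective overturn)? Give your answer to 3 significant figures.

Density deficit of the surface layer: 998.450 − 998.288 = 0.162 kg m⁻³.
Required change = 0.162 / 0.046 = 3.52 days.

3.52 days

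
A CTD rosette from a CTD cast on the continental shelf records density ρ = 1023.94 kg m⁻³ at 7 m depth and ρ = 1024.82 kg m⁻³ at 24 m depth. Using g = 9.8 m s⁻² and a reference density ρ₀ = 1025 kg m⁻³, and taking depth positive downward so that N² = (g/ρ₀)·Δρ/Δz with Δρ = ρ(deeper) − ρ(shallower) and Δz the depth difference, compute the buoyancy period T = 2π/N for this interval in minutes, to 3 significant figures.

4.71 min

Δρ = 1024.82 − 1023.94 = 0.88 kg m⁻³ over Δz = 24 − 7 = 17 m.
N² = (9.8/1025) × (0.88/17) = 4.9492 × 10⁻⁴ s⁻².
N = √(4.9492 × 10⁻⁴) = 0.022247 rad s⁻¹, so T = 2π/N = 282.43 s = 4.7072 min ≈ 4.71 min.
Since Δρ > 0 the layer is stably stratified.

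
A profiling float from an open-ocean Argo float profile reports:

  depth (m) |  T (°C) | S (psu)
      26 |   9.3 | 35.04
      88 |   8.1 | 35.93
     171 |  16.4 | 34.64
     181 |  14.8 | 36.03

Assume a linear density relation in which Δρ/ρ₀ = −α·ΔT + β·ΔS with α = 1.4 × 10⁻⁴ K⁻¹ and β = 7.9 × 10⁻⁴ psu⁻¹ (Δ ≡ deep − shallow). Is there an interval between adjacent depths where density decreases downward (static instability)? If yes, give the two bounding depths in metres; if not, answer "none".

88–171 m

Evaluate Δρ/ρ₀ = −αΔT + βΔS across each adjacent pair:
  26–88 m: −αΔT+βΔS = −(1.4 × 10⁻⁴)(-1.2)+(7.9 × 10⁻⁴)(+0.89) = 8.7 × 10⁻⁴ → stable
  88–171 m: −αΔT+βΔS = −(1.4 × 10⁻⁴)(+8.3)+(7.9 × 10⁻⁴)(-1.29) = -2.2 × 10⁻³ → UNSTABLE
  171–181 m: −αΔT+βΔS = −(1.4 × 10⁻⁴)(-1.6)+(7.9 × 10⁻⁴)(+1.39) = 1.3 × 10⁻³ → stable
The 88–171 m interval has Δρ < 0: lighter water underlies denser water.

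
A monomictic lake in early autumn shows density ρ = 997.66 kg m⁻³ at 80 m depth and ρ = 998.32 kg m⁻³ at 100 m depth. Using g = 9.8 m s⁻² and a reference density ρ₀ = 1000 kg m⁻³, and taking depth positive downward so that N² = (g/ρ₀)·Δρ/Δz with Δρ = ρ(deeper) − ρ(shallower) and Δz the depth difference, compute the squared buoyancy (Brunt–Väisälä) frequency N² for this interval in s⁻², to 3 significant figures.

Δρ = 998.32 − 997.66 = 0.66 kg m⁻³ over Δz = 100 − 80 = 20 m.
N² = (9.8/1000) × (0.66/20) = 3.2340 × 10⁻⁴ s⁻² ≈ 3.23 × 10⁻⁴ s⁻².
A positive N² confirms static stability across the interval.

3.23 × 10⁻⁴ s⁻²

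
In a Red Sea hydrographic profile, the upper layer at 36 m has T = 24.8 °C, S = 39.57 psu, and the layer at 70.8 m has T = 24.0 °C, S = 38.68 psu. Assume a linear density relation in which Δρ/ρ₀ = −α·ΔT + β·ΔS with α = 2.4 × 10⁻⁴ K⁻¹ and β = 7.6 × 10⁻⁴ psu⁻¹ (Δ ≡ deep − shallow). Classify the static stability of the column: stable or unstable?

unstable

ΔT = 24.0 − 24.8 = -0.8 K and ΔS = 38.68 − 39.57 = -0.89 psu (deep − shallow).
−αΔT = 1.92 × 10⁻⁴; βΔS = -6.764 × 10⁻⁴; sum Δρ/ρ₀ = -4.844 × 10⁻⁴.
Δρ/ρ₀ < 0, so Δρ < 0: deeper water is lighter → statically unstable; the column would overturn.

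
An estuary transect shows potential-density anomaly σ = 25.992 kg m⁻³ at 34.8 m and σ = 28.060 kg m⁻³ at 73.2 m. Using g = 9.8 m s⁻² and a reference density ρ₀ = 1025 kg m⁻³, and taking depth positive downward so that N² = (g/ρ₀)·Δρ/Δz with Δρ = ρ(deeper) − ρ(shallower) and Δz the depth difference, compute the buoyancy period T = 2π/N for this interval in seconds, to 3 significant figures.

277 s

Δρ = 1028.060 − 1025.992 = 2.068 kg m⁻³ over Δz = 73.2 − 34.8 = 38.4 m.
N² = (9.8/1025) × (2.068/38.4) = 5.1490 × 10⁻⁴ s⁻².
N = √(5.1490 × 10⁻⁴) = 0.022691 rad s⁻¹, so T = 2π/N = 276.90 s ≈ 277 s.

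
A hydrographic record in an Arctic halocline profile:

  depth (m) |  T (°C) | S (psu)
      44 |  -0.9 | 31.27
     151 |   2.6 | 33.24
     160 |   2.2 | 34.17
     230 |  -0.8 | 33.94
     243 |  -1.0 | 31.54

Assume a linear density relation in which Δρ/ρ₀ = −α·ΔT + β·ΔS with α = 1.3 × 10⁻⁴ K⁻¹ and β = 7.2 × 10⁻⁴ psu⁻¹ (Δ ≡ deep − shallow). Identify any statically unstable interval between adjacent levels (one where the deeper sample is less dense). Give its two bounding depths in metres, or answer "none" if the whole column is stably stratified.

230–243 m

Evaluate Δρ/ρ₀ = −αΔT + βΔS across each adjacent pair:
  44–151 m: −αΔT+βΔS = −(1.3 × 10⁻⁴)(+3.5)+(7.2 × 10⁻⁴)(+1.97) = 9.6 × 10⁻⁴ → stable
  151–160 m: −αΔT+βΔS = −(1.3 × 10⁻⁴)(-0.4)+(7.2 × 10⁻⁴)(+0.93) = 7.2 × 10⁻⁴ → stable
  160–230 m: −αΔT+βΔS = −(1.3 × 10⁻⁴)(-3.0)+(7.2 × 10⁻⁴)(-0.23) = 2.2 × 10⁻⁴ → stable
  230–243 m: −αΔT+βΔS = −(1.3 × 10⁻⁴)(-0.2)+(7.2 × 10⁻⁴)(-2.40) = -1.7 × 10⁻³ → UNSTABLE
The 230–243 m interval has Δρ < 0: lighter water underlies denser water.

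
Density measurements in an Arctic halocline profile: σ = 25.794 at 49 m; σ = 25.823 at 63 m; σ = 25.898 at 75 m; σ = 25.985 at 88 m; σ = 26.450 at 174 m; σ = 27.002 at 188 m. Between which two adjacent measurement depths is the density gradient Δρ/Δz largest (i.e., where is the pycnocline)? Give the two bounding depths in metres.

174–188 m

Compute the density gradient over each adjacent pair:
  49–63 m: Δρ/Δz = 0.029/14 = 2.1 × 10⁻³ kg m⁻⁴
  63–75 m: Δρ/Δz = 0.075/12 = 6.2 × 10⁻³ kg m⁻⁴
  75–88 m: Δρ/Δz = 0.087/13 = 6.7 × 10⁻³ kg m⁻⁴
  88–174 m: Δρ/Δz = 0.465/86 = 5.4 × 10⁻³ kg m⁻⁴
  174–188 m: Δρ/Δz = 0.552/14 = 0.039 kg m⁻⁴
The largest gradient is in the 174–188 m interval — the pycnocline.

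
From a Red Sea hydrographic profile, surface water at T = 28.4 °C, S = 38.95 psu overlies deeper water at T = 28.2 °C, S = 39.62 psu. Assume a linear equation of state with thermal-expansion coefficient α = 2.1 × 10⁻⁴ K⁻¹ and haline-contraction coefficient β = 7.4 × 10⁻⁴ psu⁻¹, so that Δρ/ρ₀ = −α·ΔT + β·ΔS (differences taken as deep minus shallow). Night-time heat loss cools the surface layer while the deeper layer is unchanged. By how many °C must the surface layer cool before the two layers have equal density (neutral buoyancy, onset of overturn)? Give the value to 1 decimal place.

Neutral buoyancy requires Δρ = 0, i.e. −α(T_deep − T_surf′) + β(S_deep − S_surf) = 0.
T_surf′ = T_deep − (β/α)·ΔS = 28.2 − (7.4 × 10⁻⁴/2.1 × 10⁻⁴)·(+0.67) = 25.839 °C.
Cooling required: 28.4 − (25.839) = 2.561 °C.

2.6 °C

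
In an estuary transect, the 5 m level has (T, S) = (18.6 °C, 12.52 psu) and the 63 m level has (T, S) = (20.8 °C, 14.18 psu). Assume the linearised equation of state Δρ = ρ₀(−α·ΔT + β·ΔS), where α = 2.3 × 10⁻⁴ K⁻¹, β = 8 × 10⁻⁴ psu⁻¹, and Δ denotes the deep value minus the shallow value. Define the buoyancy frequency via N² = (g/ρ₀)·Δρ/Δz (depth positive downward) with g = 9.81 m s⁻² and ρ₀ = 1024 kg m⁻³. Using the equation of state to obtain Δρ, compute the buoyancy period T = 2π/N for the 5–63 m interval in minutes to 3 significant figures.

ΔT = +2.2 K, ΔS = +1.66 psu (deep − shallow).
Δρ/ρ₀ = −αΔT + βΔS = -5.06 × 10⁻⁴ + 1.328 × 10⁻³ = 8.22 × 10⁻⁴, so Δρ ≈ 0.8417 kg m⁻³.
N² = (g/ρ₀)·Δρ/Δz = g·(Δρ/ρ₀)/Δz = 9.81 × 8.22 × 10⁻⁴ / 58 = 1.3903 × 10⁻⁴ s⁻².
N = √(1.3903 × 10⁻⁴) = 0.011791 rad s⁻¹ → T = 2π/N = 532.88 s = 8.8813 min ≈ 8.88 min.

8.88 min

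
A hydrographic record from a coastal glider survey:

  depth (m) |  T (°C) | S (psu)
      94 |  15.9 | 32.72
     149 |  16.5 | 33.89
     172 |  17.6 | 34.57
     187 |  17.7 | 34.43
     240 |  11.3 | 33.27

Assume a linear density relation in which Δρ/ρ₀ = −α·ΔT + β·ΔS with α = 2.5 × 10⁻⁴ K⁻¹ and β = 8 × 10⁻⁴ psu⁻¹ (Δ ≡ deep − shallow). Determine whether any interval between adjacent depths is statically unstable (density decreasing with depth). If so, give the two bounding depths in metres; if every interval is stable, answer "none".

172–187 m

Evaluate Δρ/ρ₀ = −αΔT + βΔS across each adjacent pair:
  94–149 m: −αΔT+βΔS = −(2.5 × 10⁻⁴)(+0.6)+(8 × 10⁻⁴)(+1.17) = 7.9 × 10⁻⁴ → stable
  149–172 m: −αΔT+βΔS = −(2.5 × 10⁻⁴)(+1.1)+(8 × 10⁻⁴)(+0.68) = 2.7 × 10⁻⁴ → stable
  172–187 m: −αΔT+βΔS = −(2.5 × 10⁻⁴)(+0.1)+(8 × 10⁻⁴)(-0.14) = -1.4 × 10⁻⁴ → UNSTABLE
  187–240 m: −αΔT+βΔS = −(2.5 × 10⁻⁴)(-6.4)+(8 × 10⁻⁴)(-1.16) = 6.7 × 10⁻⁴ → stable
The 172–187 m interval has Δρ < 0: lighter water underlies denser water.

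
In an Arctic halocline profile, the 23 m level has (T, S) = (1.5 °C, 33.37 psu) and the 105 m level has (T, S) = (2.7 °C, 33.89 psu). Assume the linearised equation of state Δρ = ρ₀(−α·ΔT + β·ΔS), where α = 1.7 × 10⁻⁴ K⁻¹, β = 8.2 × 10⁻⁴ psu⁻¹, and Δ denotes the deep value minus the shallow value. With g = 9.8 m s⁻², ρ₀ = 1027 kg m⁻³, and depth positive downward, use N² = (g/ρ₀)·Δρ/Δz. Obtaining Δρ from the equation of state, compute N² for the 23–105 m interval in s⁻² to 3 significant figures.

ΔT = +1.2 K, ΔS = +0.52 psu (deep − shallow).
Δρ/ρ₀ = −αΔT + βΔS = -2.04 × 10⁻⁴ + 4.264 × 10⁻⁴ = 2.224 × 10⁻⁴, so Δρ ≈ 0.2284 kg m⁻³.
N² = (g/ρ₀)·Δρ/Δz = g·(Δρ/ρ₀)/Δz = 9.8 × 2.224 × 10⁻⁴ / 82 = 2.6580 × 10⁻⁵ s⁻² ≈ 2.66 × 10⁻⁵ s⁻².

2.66 × 10⁻⁵ s⁻²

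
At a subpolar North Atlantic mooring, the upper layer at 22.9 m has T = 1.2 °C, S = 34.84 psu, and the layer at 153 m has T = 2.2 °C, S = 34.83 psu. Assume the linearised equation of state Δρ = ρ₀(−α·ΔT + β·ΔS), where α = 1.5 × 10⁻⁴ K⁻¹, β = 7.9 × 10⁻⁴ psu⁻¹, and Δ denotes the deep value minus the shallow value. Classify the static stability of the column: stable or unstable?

unstable

ΔT = 2.2 − 1.2 = +1.0 K and ΔS = 34.83 − 34.84 = -0.01 psu (deep − shallow).
−αΔT = -1.50 × 10⁻⁴; βΔS = -7.90 × 10⁻⁶; sum Δρ/ρ₀ = -1.579 × 10⁻⁴.
Δρ/ρ₀ < 0, so Δρ < 0: deeper water is lighter → statically unstable; the column would overturn.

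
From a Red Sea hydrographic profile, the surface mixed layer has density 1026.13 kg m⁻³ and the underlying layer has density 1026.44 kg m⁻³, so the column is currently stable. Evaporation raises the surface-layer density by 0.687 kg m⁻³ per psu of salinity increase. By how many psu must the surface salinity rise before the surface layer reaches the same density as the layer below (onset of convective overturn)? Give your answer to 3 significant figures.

Density deficit of the surface layer: 1026.44 − 1026.13 = 0.31 kg m⁻³.
Required change = 0.31 / 0.687 = 0.451 psu.

0.451 psu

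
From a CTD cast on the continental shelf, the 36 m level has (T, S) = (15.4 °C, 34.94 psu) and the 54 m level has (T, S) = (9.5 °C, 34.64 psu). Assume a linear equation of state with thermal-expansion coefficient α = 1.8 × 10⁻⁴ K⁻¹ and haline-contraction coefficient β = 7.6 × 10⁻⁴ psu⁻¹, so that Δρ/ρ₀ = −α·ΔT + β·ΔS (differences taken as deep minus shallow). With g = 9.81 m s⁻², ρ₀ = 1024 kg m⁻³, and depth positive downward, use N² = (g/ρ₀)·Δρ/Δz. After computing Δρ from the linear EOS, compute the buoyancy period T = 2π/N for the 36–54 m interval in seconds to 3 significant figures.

ΔT = -5.9 K, ΔS = -0.30 psu (deep − shallow).
Δρ/ρ₀ = −αΔT + βΔS = 1.062 × 10⁻³ − 2.28 × 10⁻⁴ = 8.34 × 10⁻⁴, so Δρ ≈ 0.8540 kg m⁻³.
N² = (g/ρ₀)·Δρ/Δz = g·(Δρ/ρ₀)/Δz = 9.81 × 8.34 × 10⁻⁴ / 18 = 4.5453 × 10⁻⁴ s⁻².
N = √(4.5453 × 10⁻⁴) = 0.021320 rad s⁻¹ → T = 2π/N = 294.71 s ≈ 295 s.

295 s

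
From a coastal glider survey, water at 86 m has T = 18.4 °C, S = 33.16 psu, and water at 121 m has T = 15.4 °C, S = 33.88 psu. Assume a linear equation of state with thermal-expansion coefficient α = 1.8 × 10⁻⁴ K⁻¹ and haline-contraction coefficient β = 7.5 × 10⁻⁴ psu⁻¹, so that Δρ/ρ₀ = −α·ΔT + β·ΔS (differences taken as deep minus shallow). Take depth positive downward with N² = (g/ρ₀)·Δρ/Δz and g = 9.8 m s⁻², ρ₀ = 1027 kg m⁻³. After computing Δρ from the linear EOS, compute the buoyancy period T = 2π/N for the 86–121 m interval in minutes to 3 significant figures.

ΔT = -3.0 K, ΔS = +0.72 psu (deep − shallow).
Δρ/ρ₀ = −αΔT + βΔS = 5.40 × 10⁻⁴ + 5.40 × 10⁻⁴ = 1.08 × 10⁻³, so Δρ ≈ 1.109 kg m⁻³.
N² = (g/ρ₀)·Δρ/Δz = g·(Δρ/ρ₀)/Δz = 9.8 × 1.08 × 10⁻³ / 35 = 3.0240 × 10⁻⁴ s⁻².
N = √(3.0240 × 10⁻⁴) = 0.017390 rad s⁻¹ → T = 2π/N = 361.31 s = 6.0218 min ≈ 6.02 min.

6.02 min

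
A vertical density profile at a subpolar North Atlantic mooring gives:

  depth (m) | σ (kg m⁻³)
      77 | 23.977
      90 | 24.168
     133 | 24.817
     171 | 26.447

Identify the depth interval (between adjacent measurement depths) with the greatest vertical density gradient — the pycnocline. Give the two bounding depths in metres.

Compute the density gradient over each adjacent pair:
  77–90 m: Δρ/Δz = 0.191/13 = 0.015 kg m⁻⁴
  90–133 m: Δρ/Δz = 0.649/43 = 0.015 kg m⁻⁴
  133–171 m: Δρ/Δz = 1.630/38 = 0.043 kg m⁻⁴
The largest gradient is in the 133–171 m interval — the pycnocline.

133–171 m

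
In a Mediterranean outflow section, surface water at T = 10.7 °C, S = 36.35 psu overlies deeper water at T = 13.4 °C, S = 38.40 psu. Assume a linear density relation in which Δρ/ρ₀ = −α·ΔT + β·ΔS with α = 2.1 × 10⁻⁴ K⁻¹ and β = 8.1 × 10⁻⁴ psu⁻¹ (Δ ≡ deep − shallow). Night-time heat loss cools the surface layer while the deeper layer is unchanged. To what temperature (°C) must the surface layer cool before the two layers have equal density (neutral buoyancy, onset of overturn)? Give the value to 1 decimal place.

5.5 °C

Neutral buoyancy requires Δρ = 0, i.e. −α(T_deep − T_surf′) + β(S_deep − S_surf) = 0.
T_surf′ = T_deep − (β/α)·ΔS = 13.4 − (8.1 × 10⁻⁴/2.1 × 10⁻⁴)·(+2.05) = 5.493 °C.
Cooling required: 10.7 − (5.493) = 5.207 °C.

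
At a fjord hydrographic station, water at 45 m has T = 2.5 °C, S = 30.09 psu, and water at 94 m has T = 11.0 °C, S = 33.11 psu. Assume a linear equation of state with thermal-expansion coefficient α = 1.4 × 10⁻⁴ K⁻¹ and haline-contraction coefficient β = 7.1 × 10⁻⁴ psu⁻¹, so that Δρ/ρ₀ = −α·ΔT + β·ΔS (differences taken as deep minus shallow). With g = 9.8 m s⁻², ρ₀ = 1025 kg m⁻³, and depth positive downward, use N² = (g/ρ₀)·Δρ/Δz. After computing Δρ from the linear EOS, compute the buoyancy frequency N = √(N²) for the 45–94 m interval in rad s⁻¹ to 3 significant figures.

ΔT = +8.5 K, ΔS = +3.02 psu (deep − shallow).
Δρ/ρ₀ = −αΔT + βΔS = -1.19 × 10⁻³ + 2.1442 × 10⁻³ = 9.542 × 10⁻⁴, so Δρ ≈ 0.9781 kg m⁻³.
N² = (g/ρ₀)·Δρ/Δz = g·(Δρ/ρ₀)/Δz = 9.8 × 9.542 × 10⁻⁴ / 49 = 1.9084 × 10⁻⁴ s⁻².
N = √(1.9084 × 10⁻⁴) = 0.013814 rad s⁻¹ ≈ 0.0138 rad s⁻¹.

0.0138 rad s⁻¹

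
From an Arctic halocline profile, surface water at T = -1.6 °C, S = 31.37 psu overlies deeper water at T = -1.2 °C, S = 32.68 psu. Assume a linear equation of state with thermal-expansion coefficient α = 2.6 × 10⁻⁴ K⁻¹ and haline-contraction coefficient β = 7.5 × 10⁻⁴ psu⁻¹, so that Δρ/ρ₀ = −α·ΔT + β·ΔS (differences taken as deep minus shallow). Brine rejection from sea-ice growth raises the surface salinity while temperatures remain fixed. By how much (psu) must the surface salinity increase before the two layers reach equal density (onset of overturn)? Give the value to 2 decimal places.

1.17 psu

Neutral buoyancy requires −α(T_deep − T_surf) + β(S_deep − S_surf′) = 0.
S_surf′ = S_deep − (α/β)·ΔT = 32.68 − (2.6 × 10⁻⁴/7.5 × 10⁻⁴)·(+0.4) = 32.5413 psu.
Increase required: 32.5413 − 31.37 = 1.1713 psu.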